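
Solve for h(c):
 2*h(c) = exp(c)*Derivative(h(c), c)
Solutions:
 h(c) = C1*exp(-2*exp(-c))


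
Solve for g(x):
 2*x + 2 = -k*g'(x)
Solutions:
 g(x) = C1 - x^2/k - 2*x/k


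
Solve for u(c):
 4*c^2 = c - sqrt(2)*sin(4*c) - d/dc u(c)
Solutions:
 u(c) = C1 - 4*c^3/3 + c^2/2 + sqrt(2)*cos(4*c)/4


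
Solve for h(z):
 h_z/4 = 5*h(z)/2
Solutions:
 h(z) = C1*exp(10*z)


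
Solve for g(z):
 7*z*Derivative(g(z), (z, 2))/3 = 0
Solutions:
 g(z) = C1 + C2*z


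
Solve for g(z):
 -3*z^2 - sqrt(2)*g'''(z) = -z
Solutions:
 g(z) = C1 + C2*z + C3*z^2 - sqrt(2)*z^5/40 + sqrt(2)*z^4/48


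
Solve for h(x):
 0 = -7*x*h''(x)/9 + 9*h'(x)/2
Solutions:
 h(x) = C1 + C2*x^(95/14)


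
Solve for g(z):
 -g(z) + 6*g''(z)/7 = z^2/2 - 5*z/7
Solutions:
 g(z) = C1*exp(-sqrt(42)*z/6) + C2*exp(sqrt(42)*z/6) - z^2/2 + 5*z/7 - 6/7


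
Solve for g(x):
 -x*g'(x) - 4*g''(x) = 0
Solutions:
 g(x) = C1 + C2*erf(sqrt(2)*x/4)


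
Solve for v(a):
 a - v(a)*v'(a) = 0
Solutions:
 v(a) = -sqrt(C1 + a^2)
 v(a) = sqrt(C1 + a^2)


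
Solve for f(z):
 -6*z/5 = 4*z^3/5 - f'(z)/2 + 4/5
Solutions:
 f(z) = C1 + 2*z^4/5 + 6*z^2/5 + 8*z/5


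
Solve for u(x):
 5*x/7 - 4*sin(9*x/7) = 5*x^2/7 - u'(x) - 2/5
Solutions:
 u(x) = C1 + 5*x^3/21 - 5*x^2/14 - 2*x/5 - 28*cos(9*x/7)/9


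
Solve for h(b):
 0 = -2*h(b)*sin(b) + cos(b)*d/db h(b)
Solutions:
 h(b) = C1/cos(b)^2


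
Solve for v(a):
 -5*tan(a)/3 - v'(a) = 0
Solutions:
 v(a) = C1 + 5*log(cos(a))/3


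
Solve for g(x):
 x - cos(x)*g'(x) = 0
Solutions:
 g(x) = C1 + Integral(x/cos(x), x)


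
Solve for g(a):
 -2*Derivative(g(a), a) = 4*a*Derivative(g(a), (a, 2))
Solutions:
 g(a) = C1 + C2*sqrt(a)


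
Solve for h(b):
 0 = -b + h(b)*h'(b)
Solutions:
 h(b) = -sqrt(C1 + b^2)
 h(b) = sqrt(C1 + b^2)


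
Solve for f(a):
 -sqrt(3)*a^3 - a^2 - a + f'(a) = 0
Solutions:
 f(a) = C1 + sqrt(3)*a^4/4 + a^3/3 + a^2/2


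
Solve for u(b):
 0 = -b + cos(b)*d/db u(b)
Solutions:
 u(b) = C1 + Integral(b/cos(b), b)


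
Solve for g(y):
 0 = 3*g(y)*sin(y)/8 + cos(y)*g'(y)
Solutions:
 g(y) = C1*cos(y)^(3/8)


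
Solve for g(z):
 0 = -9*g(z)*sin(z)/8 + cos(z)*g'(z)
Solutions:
 g(z) = C1/cos(z)^(9/8)


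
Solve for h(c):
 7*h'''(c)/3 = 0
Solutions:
 h(c) = C1 + C2*c + C3*c^2


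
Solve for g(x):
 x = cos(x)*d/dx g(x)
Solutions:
 g(x) = C1 + Integral(x/cos(x), x)


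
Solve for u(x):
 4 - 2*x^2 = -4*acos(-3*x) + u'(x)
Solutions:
 u(x) = C1 - 2*x^3/3 + 4*x*acos(-3*x) + 4*x + 4*sqrt(1 - 9*x^2)/3


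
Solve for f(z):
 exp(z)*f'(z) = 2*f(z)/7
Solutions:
 f(z) = C1*exp(-2*exp(-z)/7)


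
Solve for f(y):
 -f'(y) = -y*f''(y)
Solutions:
 f(y) = C1 + C2*y^2


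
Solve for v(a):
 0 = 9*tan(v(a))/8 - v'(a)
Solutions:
 v(a) = pi - asin(C1*exp(9*a/8))
 v(a) = asin(C1*exp(9*a/8))


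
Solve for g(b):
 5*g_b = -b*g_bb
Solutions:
 g(b) = C1 + C2/b^4


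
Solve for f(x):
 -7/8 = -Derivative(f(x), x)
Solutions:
 f(x) = C1 + 7*x/8


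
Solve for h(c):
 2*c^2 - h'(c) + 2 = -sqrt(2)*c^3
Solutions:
 h(c) = C1 + sqrt(2)*c^4/4 + 2*c^3/3 + 2*c


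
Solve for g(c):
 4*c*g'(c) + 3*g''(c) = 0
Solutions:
 g(c) = C1 + C2*erf(sqrt(6)*c/3)


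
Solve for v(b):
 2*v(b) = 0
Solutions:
 v(b) = 0


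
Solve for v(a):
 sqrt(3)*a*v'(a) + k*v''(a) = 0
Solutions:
 v(a) = C1 + C2*sqrt(k)*erf(sqrt(2)*3^(1/4)*a*sqrt(1/k)/2)


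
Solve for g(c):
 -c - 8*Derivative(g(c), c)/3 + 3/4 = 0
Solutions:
 g(c) = C1 - 3*c^2/16 + 9*c/32


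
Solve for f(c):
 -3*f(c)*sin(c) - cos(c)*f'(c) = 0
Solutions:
 f(c) = C1*cos(c)^3


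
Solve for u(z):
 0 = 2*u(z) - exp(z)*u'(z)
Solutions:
 u(z) = C1*exp(-2*exp(-z))


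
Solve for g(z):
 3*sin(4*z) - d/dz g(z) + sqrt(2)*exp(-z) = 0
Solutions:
 g(z) = C1 - 3*cos(4*z)/4 - sqrt(2)*exp(-z)


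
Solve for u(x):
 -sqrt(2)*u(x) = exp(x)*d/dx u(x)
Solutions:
 u(x) = C1*exp(sqrt(2)*exp(-x))


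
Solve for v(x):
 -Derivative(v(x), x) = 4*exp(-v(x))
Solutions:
 v(x) = log(C1 - 4*x)


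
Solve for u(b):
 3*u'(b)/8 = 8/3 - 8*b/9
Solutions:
 u(b) = C1 - 32*b^2/27 + 64*b/9


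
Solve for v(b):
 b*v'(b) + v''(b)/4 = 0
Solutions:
 v(b) = C1 + C2*erf(sqrt(2)*b)


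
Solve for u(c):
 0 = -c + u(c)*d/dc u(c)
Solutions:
 u(c) = -sqrt(C1 + c^2)
 u(c) = sqrt(C1 + c^2)


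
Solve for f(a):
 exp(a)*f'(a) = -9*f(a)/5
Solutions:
 f(a) = C1*exp(9*exp(-a)/5)


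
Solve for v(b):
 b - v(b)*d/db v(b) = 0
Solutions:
 v(b) = -sqrt(C1 + b^2)
 v(b) = sqrt(C1 + b^2)


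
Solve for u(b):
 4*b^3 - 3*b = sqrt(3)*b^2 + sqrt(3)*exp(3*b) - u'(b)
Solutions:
 u(b) = C1 - b^4 + sqrt(3)*b^3/3 + 3*b^2/2 + sqrt(3)*exp(3*b)/3


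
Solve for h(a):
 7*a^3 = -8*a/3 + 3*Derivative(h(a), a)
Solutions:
 h(a) = C1 + 7*a^4/12 + 4*a^2/9


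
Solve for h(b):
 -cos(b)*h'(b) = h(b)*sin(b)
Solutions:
 h(b) = C1*cos(b)


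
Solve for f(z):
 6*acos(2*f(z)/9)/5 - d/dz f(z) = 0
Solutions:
 Integral(1/acos(2*_y/9), (_y, f(z))) = C1 + 6*z/5


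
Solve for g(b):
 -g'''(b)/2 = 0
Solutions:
 g(b) = C1 + C2*b + C3*b^2


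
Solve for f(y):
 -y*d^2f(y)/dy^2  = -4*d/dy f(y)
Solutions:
 f(y) = C1 + C2*y^5


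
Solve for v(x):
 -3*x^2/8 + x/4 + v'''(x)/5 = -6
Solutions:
 v(x) = C1 + C2*x + C3*x^2 + x^5/32 - 5*x^4/96 - 5*x^3


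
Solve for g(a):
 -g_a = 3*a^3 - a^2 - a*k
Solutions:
 g(a) = C1 - 3*a^4/4 + a^3/3 + a^2*k/2


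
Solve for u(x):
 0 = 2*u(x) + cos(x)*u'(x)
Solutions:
 u(x) = C1*(sin(x) - 1)/(sin(x) + 1)


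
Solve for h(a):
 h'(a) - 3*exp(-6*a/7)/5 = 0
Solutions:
 h(a) = C1 - 7*exp(-6*a/7)/10


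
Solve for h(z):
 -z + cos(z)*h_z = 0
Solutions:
 h(z) = C1 + Integral(z/cos(z), z)


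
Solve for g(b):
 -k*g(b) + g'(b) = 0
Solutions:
 g(b) = C1*exp(b*k)


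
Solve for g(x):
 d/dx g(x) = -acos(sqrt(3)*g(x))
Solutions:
 Integral(1/acos(sqrt(3)*_y), (_y, g(x))) = C1 - x


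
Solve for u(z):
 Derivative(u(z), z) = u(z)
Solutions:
 u(z) = C1*exp(z)


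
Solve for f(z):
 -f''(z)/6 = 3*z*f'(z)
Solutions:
 f(z) = C1 + C2*erf(3*z)


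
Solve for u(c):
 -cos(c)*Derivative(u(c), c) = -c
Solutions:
 u(c) = C1 + Integral(c/cos(c), c)


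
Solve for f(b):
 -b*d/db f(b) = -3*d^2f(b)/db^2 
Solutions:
 f(b) = C1 + C2*erfi(sqrt(6)*b/6)


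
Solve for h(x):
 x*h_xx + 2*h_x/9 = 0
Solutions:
 h(x) = C1 + C2*x^(7/9)


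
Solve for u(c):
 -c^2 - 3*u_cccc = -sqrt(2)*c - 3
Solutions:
 u(c) = C1 + C2*c + C3*c^2 + C4*c^3 - c^6/1080 + sqrt(2)*c^5/360 + c^4/24


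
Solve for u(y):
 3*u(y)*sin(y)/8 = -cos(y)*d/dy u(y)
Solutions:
 u(y) = C1*cos(y)^(3/8)


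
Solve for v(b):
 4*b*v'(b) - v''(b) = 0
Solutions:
 v(b) = C1 + C2*erfi(sqrt(2)*b)


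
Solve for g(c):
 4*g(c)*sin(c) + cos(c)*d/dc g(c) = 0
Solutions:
 g(c) = C1*cos(c)^4


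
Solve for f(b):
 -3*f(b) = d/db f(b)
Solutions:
 f(b) = C1*exp(-3*b)


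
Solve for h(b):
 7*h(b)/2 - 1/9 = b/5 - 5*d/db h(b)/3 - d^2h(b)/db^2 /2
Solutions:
 h(b) = 2*b/35 + (C1*sin(sqrt(38)*b/3) + C2*cos(sqrt(38)*b/3))*exp(-5*b/3) + 2/441


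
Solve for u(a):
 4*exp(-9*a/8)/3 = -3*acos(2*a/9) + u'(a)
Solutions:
 u(a) = C1 + 3*a*acos(2*a/9) - 3*sqrt(81 - 4*a^2)/2 - 32*exp(-9*a/8)/27


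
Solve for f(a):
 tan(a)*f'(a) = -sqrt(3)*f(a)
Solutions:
 f(a) = C1/sin(a)^(sqrt(3))


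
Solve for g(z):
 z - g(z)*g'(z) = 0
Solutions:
 g(z) = -sqrt(C1 + z^2)
 g(z) = sqrt(C1 + z^2)


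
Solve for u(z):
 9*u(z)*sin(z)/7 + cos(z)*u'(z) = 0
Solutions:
 u(z) = C1*cos(z)^(9/7)


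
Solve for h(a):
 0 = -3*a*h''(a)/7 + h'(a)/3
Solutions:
 h(a) = C1 + C2*a^(16/9)


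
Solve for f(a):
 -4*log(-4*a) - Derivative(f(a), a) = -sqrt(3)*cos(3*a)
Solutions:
 f(a) = C1 - 4*a*log(-a) - 8*a*log(2) + 4*a + sqrt(3)*sin(3*a)/3


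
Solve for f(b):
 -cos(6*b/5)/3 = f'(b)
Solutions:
 f(b) = C1 - 5*sin(6*b/5)/18


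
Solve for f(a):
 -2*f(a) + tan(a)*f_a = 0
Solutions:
 f(a) = C1*sin(a)^2


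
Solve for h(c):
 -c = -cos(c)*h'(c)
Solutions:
 h(c) = C1 + Integral(c/cos(c), c)


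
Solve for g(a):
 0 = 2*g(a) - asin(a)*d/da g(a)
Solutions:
 g(a) = C1*exp(2*Integral(1/asin(a), a))


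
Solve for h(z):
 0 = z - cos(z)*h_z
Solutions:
 h(z) = C1 + Integral(z/cos(z), z)


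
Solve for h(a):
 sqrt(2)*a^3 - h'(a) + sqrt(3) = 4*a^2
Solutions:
 h(a) = C1 + sqrt(2)*a^4/4 - 4*a^3/3 + sqrt(3)*a


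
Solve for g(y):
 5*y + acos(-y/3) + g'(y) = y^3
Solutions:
 g(y) = C1 + y^4/4 - 5*y^2/2 - y*acos(-y/3) - sqrt(9 - y^2)


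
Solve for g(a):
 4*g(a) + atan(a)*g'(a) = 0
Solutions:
 g(a) = C1*exp(-4*Integral(1/atan(a), a))


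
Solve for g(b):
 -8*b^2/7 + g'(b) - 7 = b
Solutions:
 g(b) = C1 + 8*b^3/21 + b^2/2 + 7*b


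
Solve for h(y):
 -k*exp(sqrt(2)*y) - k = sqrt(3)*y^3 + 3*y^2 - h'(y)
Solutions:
 h(y) = C1 + k*y + sqrt(2)*k*exp(sqrt(2)*y)/2 + sqrt(3)*y^4/4 + y^3


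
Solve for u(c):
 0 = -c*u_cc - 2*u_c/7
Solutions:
 u(c) = C1 + C2*c^(5/7)


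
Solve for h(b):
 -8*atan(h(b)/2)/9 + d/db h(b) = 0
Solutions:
 Integral(1/atan(_y/2), (_y, h(b))) = C1 + 8*b/9


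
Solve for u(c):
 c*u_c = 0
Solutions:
 u(c) = C1


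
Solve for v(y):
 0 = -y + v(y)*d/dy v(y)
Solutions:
 v(y) = -sqrt(C1 + y^2)
 v(y) = sqrt(C1 + y^2)


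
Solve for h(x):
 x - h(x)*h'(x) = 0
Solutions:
 h(x) = -sqrt(C1 + x^2)
 h(x) = sqrt(C1 + x^2)


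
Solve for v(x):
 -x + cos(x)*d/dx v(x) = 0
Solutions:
 v(x) = C1 + Integral(x/cos(x), x)


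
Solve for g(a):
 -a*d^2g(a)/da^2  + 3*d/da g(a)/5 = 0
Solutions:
 g(a) = C1 + C2*a^(8/5)


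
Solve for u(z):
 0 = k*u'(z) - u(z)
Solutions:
 u(z) = C1*exp(z/k)


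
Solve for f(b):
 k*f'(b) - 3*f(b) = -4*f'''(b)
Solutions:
 f(b) = C1*exp(b*(-k/((-3^(1/3) + 3^(5/6)*I)*(sqrt(3)*sqrt(k^3 + 243) + 27)^(1/3)) - 3^(1/3)*(sqrt(3)*sqrt(k^3 + 243) + 27)^(1/3)/12 + 3^(5/6)*I*(sqrt(3)*sqrt(k^3 + 243) + 27)^(1/3)/12)) + C2*exp(b*(k/((3^(1/3) + 3^(5/6)*I)*(sqrt(3)*sqrt(k^3 + 243) + 27)^(1/3)) - 3^(1/3)*(sqrt(3)*sqrt(k^3 + 243) + 27)^(1/3)/12 - 3^(5/6)*I*(sqrt(3)*sqrt(k^3 + 243) + 27)^(1/3)/12)) + C3*exp(3^(1/3)*b*(-3^(1/3)*k/(sqrt(3)*sqrt(k^3 + 243) + 27)^(1/3) + (sqrt(3)*sqrt(k^3 + 243) + 27)^(1/3))/6)


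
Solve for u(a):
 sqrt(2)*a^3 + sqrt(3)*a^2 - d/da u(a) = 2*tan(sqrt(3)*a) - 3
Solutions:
 u(a) = C1 + sqrt(2)*a^4/4 + sqrt(3)*a^3/3 + 3*a + 2*sqrt(3)*log(cos(sqrt(3)*a))/3


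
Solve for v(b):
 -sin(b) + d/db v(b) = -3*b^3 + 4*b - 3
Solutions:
 v(b) = C1 - 3*b^4/4 + 2*b^2 - 3*b - cos(b)


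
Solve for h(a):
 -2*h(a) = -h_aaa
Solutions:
 h(a) = C3*exp(2^(1/3)*a) + (C1*sin(2^(1/3)*sqrt(3)*a/2) + C2*cos(2^(1/3)*sqrt(3)*a/2))*exp(-2^(1/3)*a/2)


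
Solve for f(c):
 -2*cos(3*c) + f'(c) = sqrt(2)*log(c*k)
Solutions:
 f(c) = C1 + sqrt(2)*c*(log(c*k) - 1) + 2*sin(3*c)/3


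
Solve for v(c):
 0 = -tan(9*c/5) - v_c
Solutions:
 v(c) = C1 + 5*log(cos(9*c/5))/9


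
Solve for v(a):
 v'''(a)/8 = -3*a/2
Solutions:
 v(a) = C1 + C2*a + C3*a^2 - a^4/2


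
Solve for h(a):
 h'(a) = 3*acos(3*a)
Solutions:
 h(a) = C1 + 3*a*acos(3*a) - sqrt(1 - 9*a^2)


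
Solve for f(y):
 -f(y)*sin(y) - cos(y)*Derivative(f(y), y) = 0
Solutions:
 f(y) = C1*cos(y)


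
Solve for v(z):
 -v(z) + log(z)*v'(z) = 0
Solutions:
 v(z) = C1*exp(li(z))


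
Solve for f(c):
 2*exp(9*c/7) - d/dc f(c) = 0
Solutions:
 f(c) = C1 + 14*exp(9*c/7)/9


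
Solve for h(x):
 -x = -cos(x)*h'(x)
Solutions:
 h(x) = C1 + Integral(x/cos(x), x)


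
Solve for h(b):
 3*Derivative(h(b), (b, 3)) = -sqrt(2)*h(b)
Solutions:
 h(b) = C3*exp(-2^(1/6)*3^(2/3)*b/3) + (C1*sin(6^(1/6)*b/2) + C2*cos(6^(1/6)*b/2))*exp(2^(1/6)*3^(2/3)*b/6)


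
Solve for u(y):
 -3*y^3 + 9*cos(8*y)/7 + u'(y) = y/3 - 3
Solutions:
 u(y) = C1 + 3*y^4/4 + y^2/6 - 3*y - 9*sin(8*y)/56


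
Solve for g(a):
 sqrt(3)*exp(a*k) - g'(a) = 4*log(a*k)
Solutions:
 g(a) = C1 - 4*a*log(a*k) + 4*a + Piecewise((sqrt(3)*exp(a*k)/k, Ne(k, 0)), (sqrt(3)*a, True))


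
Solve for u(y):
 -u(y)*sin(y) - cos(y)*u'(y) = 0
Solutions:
 u(y) = C1*cos(y)


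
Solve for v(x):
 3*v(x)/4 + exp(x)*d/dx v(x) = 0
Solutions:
 v(x) = C1*exp(3*exp(-x)/4)


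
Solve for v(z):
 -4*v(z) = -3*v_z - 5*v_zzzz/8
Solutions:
 v(z) = C1*exp(z*(-10^(2/3)*(19 + 3*sqrt(129))^(1/3) + 20*10^(1/3)/(19 + 3*sqrt(129))^(1/3) + 20)/30)*sin(10^(1/3)*sqrt(3)*z*(20/(19 + 3*sqrt(129))^(1/3) + 10^(1/3)*(19 + 3*sqrt(129))^(1/3))/30) + C2*exp(z*(-10^(2/3)*(19 + 3*sqrt(129))^(1/3) + 20*10^(1/3)/(19 + 3*sqrt(129))^(1/3) + 20)/30)*cos(10^(1/3)*sqrt(3)*z*(20/(19 + 3*sqrt(129))^(1/3) + 10^(1/3)*(19 + 3*sqrt(129))^(1/3))/30) + C3*exp(-2*z) + C4*exp(z*(-20*10^(1/3)/(19 + 3*sqrt(129))^(1/3) + 10 + 10^(2/3)*(19 + 3*sqrt(129))^(1/3))/15)


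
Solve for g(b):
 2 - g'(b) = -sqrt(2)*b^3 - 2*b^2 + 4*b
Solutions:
 g(b) = C1 + sqrt(2)*b^4/4 + 2*b^3/3 - 2*b^2 + 2*b


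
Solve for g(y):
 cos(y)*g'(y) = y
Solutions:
 g(y) = C1 + Integral(y/cos(y), y)


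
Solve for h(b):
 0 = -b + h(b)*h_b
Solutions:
 h(b) = -sqrt(C1 + b^2)
 h(b) = sqrt(C1 + b^2)


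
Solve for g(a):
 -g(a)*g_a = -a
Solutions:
 g(a) = -sqrt(C1 + a^2)
 g(a) = sqrt(C1 + a^2)


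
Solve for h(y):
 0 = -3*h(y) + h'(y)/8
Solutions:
 h(y) = C1*exp(24*y)


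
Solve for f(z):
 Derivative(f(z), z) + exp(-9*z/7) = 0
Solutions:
 f(z) = C1 + 7*exp(-9*z/7)/9


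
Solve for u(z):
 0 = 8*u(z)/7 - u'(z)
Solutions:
 u(z) = C1*exp(8*z/7)


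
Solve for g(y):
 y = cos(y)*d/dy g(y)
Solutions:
 g(y) = C1 + Integral(y/cos(y), y)


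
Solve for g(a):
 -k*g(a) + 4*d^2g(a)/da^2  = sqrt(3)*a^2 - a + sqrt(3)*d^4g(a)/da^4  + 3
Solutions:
 g(a) = C1*exp(-3^(3/4)*a*sqrt(2 - sqrt(-sqrt(3)*k + 4))/3) + C2*exp(3^(3/4)*a*sqrt(2 - sqrt(-sqrt(3)*k + 4))/3) + C3*exp(-3^(3/4)*a*sqrt(sqrt(-sqrt(3)*k + 4) + 2)/3) + C4*exp(3^(3/4)*a*sqrt(sqrt(-sqrt(3)*k + 4) + 2)/3) - sqrt(3)*a^2/k + a/k - 3/k - 8*sqrt(3)/k^2


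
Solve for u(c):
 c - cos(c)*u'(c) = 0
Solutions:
 u(c) = C1 + Integral(c/cos(c), c)


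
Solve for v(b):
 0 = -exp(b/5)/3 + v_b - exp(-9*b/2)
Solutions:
 v(b) = C1 + 5*exp(b/5)/3 - 2*exp(-9*b/2)/9


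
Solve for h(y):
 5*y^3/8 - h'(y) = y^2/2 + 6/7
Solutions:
 h(y) = C1 + 5*y^4/32 - y^3/6 - 6*y/7


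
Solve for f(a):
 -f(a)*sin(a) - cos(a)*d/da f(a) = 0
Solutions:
 f(a) = C1*cos(a)


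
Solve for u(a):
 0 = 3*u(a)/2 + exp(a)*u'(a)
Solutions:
 u(a) = C1*exp(3*exp(-a)/2)


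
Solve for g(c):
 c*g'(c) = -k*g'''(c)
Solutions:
 g(c) = C1 + Integral(C2*airyai(c*(-1/k)^(1/3)) + C3*airybi(c*(-1/k)^(1/3)), c)


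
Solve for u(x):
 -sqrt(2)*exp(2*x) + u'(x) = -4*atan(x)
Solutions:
 u(x) = C1 - 4*x*atan(x) + sqrt(2)*exp(2*x)/2 + 2*log(x^2 + 1)


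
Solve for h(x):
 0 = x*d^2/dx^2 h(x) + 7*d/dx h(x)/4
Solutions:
 h(x) = C1 + C2/x^(3/4)


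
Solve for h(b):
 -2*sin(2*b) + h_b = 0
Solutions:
 h(b) = C1 - cos(2*b)


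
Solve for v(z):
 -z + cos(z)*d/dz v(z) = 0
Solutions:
 v(z) = C1 + Integral(z/cos(z), z)


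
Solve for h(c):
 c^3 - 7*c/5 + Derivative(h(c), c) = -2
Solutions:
 h(c) = C1 - c^4/4 + 7*c^2/10 - 2*c


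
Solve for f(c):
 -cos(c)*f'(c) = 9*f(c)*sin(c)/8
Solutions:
 f(c) = C1*cos(c)^(9/8)


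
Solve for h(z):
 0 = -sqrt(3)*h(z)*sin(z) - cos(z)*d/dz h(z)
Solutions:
 h(z) = C1*cos(z)^(sqrt(3))


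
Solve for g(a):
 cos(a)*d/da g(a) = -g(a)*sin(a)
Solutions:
 g(a) = C1*cos(a)


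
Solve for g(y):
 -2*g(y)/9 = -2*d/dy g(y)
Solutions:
 g(y) = C1*exp(y/9)


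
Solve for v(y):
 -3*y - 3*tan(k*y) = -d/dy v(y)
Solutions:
 v(y) = C1 + 3*y^2/2 + 3*Piecewise((-log(cos(k*y))/k, Ne(k, 0)), (0, True))


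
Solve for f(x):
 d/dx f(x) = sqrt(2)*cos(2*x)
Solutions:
 f(x) = C1 + sqrt(2)*sin(2*x)/2


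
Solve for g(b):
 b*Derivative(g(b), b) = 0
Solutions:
 g(b) = C1


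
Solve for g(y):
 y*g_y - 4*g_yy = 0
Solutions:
 g(y) = C1 + C2*erfi(sqrt(2)*y/4)


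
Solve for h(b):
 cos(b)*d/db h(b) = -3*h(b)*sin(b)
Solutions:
 h(b) = C1*cos(b)^3


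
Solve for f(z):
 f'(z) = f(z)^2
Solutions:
 f(z) = -1/(C1 + z)


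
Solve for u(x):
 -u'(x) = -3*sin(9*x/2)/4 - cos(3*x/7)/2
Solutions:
 u(x) = C1 + 7*sin(3*x/7)/6 - cos(9*x/2)/6


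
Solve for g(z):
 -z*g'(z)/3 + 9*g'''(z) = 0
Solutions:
 g(z) = C1 + Integral(C2*airyai(z/3) + C3*airybi(z/3), z)


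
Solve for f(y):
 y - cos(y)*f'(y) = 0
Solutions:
 f(y) = C1 + Integral(y/cos(y), y)


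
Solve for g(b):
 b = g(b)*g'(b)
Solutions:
 g(b) = -sqrt(C1 + b^2)
 g(b) = sqrt(C1 + b^2)


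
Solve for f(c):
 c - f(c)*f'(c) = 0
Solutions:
 f(c) = -sqrt(C1 + c^2)
 f(c) = sqrt(C1 + c^2)


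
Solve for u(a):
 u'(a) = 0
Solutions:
 u(a) = C1


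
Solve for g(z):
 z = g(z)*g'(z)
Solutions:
 g(z) = -sqrt(C1 + z^2)
 g(z) = sqrt(C1 + z^2)


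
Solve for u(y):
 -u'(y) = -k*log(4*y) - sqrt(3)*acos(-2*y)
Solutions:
 u(y) = C1 + k*y*(log(y) - 1) + 2*k*y*log(2) + sqrt(3)*(y*acos(-2*y) + sqrt(1 - 4*y^2)/2)


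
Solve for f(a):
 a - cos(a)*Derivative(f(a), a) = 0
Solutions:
 f(a) = C1 + Integral(a/cos(a), a)


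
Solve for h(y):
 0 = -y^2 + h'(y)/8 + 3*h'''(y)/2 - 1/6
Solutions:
 h(y) = C1 + C2*sin(sqrt(3)*y/6) + C3*cos(sqrt(3)*y/6) + 8*y^3/3 - 572*y/3


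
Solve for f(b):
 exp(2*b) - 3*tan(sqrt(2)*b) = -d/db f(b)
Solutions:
 f(b) = C1 - exp(2*b)/2 - 3*sqrt(2)*log(cos(sqrt(2)*b))/2


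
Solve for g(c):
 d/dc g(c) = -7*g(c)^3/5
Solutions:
 g(c) = -sqrt(10)*sqrt(-1/(C1 - 7*c))/2
 g(c) = sqrt(10)*sqrt(-1/(C1 - 7*c))/2


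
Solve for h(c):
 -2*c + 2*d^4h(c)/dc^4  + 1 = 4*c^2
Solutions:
 h(c) = C1 + C2*c + C3*c^2 + C4*c^3 + c^6/180 + c^5/120 - c^4/48


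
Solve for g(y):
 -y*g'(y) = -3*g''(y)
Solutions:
 g(y) = C1 + C2*erfi(sqrt(6)*y/6)


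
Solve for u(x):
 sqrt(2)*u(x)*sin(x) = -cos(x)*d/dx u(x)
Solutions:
 u(x) = C1*cos(x)^(sqrt(2))


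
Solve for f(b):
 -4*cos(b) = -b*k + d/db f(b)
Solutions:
 f(b) = C1 + b^2*k/2 - 4*sin(b)


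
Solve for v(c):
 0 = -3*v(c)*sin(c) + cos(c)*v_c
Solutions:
 v(c) = C1/cos(c)^3


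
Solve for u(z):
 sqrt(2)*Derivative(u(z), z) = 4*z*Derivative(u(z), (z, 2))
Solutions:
 u(z) = C1 + C2*z^(sqrt(2)/4 + 1)


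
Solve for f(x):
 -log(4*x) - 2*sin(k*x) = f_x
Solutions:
 f(x) = C1 - x*log(x) - 2*x*log(2) + x - 2*Piecewise((-cos(k*x)/k, Ne(k, 0)), (0, True))


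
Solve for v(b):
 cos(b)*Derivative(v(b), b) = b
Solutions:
 v(b) = C1 + Integral(b/cos(b), b)


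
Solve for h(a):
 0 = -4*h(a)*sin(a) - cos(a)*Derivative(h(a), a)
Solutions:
 h(a) = C1*cos(a)^4


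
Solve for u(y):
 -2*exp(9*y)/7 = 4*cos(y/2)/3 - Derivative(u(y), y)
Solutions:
 u(y) = C1 + 2*exp(9*y)/63 + 8*sin(y/2)/3


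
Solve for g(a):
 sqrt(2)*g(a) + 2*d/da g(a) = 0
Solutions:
 g(a) = C1*exp(-sqrt(2)*a/2)


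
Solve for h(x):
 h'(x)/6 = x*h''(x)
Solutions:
 h(x) = C1 + C2*x^(7/6)


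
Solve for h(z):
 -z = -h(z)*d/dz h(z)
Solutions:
 h(z) = -sqrt(C1 + z^2)
 h(z) = sqrt(C1 + z^2)


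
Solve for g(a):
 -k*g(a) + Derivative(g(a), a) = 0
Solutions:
 g(a) = C1*exp(a*k)


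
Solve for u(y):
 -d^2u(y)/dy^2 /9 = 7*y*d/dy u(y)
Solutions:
 u(y) = C1 + C2*erf(3*sqrt(14)*y/2)


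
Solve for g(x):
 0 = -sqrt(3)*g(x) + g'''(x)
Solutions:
 g(x) = C3*exp(3^(1/6)*x) + (C1*sin(3^(2/3)*x/2) + C2*cos(3^(2/3)*x/2))*exp(-3^(1/6)*x/2)


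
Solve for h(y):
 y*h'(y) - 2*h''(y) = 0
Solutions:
 h(y) = C1 + C2*erfi(y/2)


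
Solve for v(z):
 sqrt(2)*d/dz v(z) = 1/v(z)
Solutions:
 v(z) = -sqrt(C1 + sqrt(2)*z)
 v(z) = sqrt(C1 + sqrt(2)*z)


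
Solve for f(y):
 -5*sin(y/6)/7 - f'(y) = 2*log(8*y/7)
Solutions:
 f(y) = C1 - 2*y*log(y) - 6*y*log(2) + 2*y + 2*y*log(7) + 30*cos(y/6)/7


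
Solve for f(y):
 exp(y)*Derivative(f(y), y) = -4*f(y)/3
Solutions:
 f(y) = C1*exp(4*exp(-y)/3)


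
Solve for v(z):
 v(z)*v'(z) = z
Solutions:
 v(z) = -sqrt(C1 + z^2)
 v(z) = sqrt(C1 + z^2)


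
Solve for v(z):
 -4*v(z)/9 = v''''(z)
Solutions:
 v(z) = (C1*sin(sqrt(3)*z/3) + C2*cos(sqrt(3)*z/3))*exp(-sqrt(3)*z/3) + (C3*sin(sqrt(3)*z/3) + C4*cos(sqrt(3)*z/3))*exp(sqrt(3)*z/3)


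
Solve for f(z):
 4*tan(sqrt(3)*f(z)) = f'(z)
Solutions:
 f(z) = sqrt(3)*(pi - asin(C1*exp(4*sqrt(3)*z)))/3
 f(z) = sqrt(3)*asin(C1*exp(4*sqrt(3)*z))/3


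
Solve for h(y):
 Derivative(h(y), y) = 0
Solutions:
 h(y) = C1


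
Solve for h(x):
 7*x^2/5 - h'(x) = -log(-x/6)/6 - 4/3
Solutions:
 h(x) = C1 + 7*x^3/15 + x*log(-x)/6 + x*(7 - log(6))/6


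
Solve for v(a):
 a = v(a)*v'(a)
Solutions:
 v(a) = -sqrt(C1 + a^2)
 v(a) = sqrt(C1 + a^2)


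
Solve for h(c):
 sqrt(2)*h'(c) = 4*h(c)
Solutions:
 h(c) = C1*exp(2*sqrt(2)*c)


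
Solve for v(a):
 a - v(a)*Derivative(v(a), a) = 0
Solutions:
 v(a) = -sqrt(C1 + a^2)
 v(a) = sqrt(C1 + a^2)


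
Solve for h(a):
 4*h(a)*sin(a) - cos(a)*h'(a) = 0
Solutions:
 h(a) = C1/cos(a)^4


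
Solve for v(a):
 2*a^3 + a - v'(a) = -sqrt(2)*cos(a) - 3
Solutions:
 v(a) = C1 + a^4/2 + a^2/2 + 3*a + sqrt(2)*sin(a)


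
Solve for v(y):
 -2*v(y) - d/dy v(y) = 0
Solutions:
 v(y) = C1*exp(-2*y)


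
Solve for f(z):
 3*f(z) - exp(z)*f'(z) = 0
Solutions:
 f(z) = C1*exp(-3*exp(-z))


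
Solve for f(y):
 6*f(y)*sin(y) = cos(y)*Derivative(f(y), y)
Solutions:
 f(y) = C1/cos(y)^6


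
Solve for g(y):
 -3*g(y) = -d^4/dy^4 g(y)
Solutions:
 g(y) = C1*exp(-3^(1/4)*y) + C2*exp(3^(1/4)*y) + C3*sin(3^(1/4)*y) + C4*cos(3^(1/4)*y)


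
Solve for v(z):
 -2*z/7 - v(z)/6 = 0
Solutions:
 v(z) = -12*z/7


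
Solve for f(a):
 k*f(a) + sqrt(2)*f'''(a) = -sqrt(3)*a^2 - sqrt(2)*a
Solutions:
 f(a) = C1*exp(2^(5/6)*a*(-k)^(1/3)/2) + C2*exp(2^(5/6)*a*(-k)^(1/3)*(-1 + sqrt(3)*I)/4) + C3*exp(-2^(5/6)*a*(-k)^(1/3)*(1 + sqrt(3)*I)/4) - sqrt(3)*a^2/k - sqrt(2)*a/k


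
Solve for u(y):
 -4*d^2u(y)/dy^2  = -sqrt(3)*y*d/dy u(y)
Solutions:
 u(y) = C1 + C2*erfi(sqrt(2)*3^(1/4)*y/4)


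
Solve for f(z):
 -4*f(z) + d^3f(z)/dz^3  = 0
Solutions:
 f(z) = C3*exp(2^(2/3)*z) + (C1*sin(2^(2/3)*sqrt(3)*z/2) + C2*cos(2^(2/3)*sqrt(3)*z/2))*exp(-2^(2/3)*z/2)


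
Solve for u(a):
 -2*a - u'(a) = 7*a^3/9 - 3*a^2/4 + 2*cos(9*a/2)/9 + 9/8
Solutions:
 u(a) = C1 - 7*a^4/36 + a^3/4 - a^2 - 9*a/8 - 4*sin(9*a/2)/81


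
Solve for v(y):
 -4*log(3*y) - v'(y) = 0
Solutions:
 v(y) = C1 - 4*y*log(y) - y*log(81) + 4*y


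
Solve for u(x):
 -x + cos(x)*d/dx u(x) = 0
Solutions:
 u(x) = C1 + Integral(x/cos(x), x)


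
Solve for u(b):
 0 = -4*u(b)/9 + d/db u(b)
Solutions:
 u(b) = C1*exp(4*b/9)


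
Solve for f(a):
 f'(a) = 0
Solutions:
 f(a) = C1


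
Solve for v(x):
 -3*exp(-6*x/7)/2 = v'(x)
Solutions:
 v(x) = C1 + 7*exp(-6*x/7)/4


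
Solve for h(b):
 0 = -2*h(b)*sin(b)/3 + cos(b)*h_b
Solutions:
 h(b) = C1/cos(b)^(2/3)


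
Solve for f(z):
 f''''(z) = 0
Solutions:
 f(z) = C1 + C2*z + C3*z^2 + C4*z^3


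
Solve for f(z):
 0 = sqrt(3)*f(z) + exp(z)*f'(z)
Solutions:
 f(z) = C1*exp(sqrt(3)*exp(-z))


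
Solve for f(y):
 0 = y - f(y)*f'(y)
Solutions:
 f(y) = -sqrt(C1 + y^2)
 f(y) = sqrt(C1 + y^2)


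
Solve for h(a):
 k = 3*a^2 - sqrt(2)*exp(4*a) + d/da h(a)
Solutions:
 h(a) = C1 - a^3 + a*k + sqrt(2)*exp(4*a)/4


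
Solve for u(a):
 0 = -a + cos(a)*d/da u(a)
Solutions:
 u(a) = C1 + Integral(a/cos(a), a)


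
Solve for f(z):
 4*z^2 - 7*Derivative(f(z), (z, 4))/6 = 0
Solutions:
 f(z) = C1 + C2*z + C3*z^2 + C4*z^3 + z^6/105


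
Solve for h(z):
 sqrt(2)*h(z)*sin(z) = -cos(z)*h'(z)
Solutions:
 h(z) = C1*cos(z)^(sqrt(2))


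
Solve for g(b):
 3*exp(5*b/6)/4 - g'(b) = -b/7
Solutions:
 g(b) = C1 + b^2/14 + 9*exp(5*b/6)/10


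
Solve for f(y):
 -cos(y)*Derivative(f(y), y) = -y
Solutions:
 f(y) = C1 + Integral(y/cos(y), y)


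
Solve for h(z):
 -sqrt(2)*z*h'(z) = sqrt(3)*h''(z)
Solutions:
 h(z) = C1 + C2*erf(6^(3/4)*z/6)


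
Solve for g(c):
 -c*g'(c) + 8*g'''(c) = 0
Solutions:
 g(c) = C1 + Integral(C2*airyai(c/2) + C3*airybi(c/2), c)


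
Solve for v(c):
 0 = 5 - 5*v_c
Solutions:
 v(c) = C1 + c


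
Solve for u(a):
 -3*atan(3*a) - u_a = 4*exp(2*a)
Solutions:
 u(a) = C1 - 3*a*atan(3*a) - 2*exp(2*a) + log(9*a^2 + 1)/2


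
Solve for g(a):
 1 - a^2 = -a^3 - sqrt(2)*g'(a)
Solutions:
 g(a) = C1 - sqrt(2)*a^4/8 + sqrt(2)*a^3/6 - sqrt(2)*a/2


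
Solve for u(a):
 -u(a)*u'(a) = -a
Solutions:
 u(a) = -sqrt(C1 + a^2)
 u(a) = sqrt(C1 + a^2)


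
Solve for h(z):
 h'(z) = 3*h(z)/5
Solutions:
 h(z) = C1*exp(3*z/5)


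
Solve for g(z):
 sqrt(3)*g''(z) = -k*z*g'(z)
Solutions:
 g(z) = Piecewise((-sqrt(2)*3^(1/4)*sqrt(pi)*C1*erf(sqrt(2)*3^(3/4)*sqrt(k)*z/6)/(2*sqrt(k)) - C2, (k > 0) | (k < 0)), (-C1*z - C2, True))


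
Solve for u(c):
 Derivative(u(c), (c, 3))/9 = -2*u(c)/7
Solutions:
 u(c) = C3*exp(c*(-18^(1/3)*7^(2/3) + 3*2^(1/3)*21^(2/3))/28)*sin(3*2^(1/3)*3^(1/6)*7^(2/3)*c/14) + C4*exp(c*(-18^(1/3)*7^(2/3) + 3*2^(1/3)*21^(2/3))/28)*cos(3*2^(1/3)*3^(1/6)*7^(2/3)*c/14) + C5*exp(-c*(18^(1/3)*7^(2/3) + 3*2^(1/3)*21^(2/3))/28) + (C1*sin(3*2^(1/3)*3^(1/6)*7^(2/3)*c/14) + C2*cos(3*2^(1/3)*3^(1/6)*7^(2/3)*c/14))*exp(18^(1/3)*7^(2/3)*c/14)


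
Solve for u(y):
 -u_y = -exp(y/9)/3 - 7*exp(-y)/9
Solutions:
 u(y) = C1 + 3*exp(y/9) - 7*exp(-y)/9


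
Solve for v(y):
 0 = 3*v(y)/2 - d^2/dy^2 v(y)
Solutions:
 v(y) = C1*exp(-sqrt(6)*y/2) + C2*exp(sqrt(6)*y/2)


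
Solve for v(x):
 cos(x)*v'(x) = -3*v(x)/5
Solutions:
 v(x) = C1*(sin(x) - 1)^(3/10)/(sin(x) + 1)^(3/10)


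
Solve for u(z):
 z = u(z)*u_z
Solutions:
 u(z) = -sqrt(C1 + z^2)
 u(z) = sqrt(C1 + z^2)


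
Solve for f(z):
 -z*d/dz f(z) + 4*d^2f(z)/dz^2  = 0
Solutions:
 f(z) = C1 + C2*erfi(sqrt(2)*z/4)


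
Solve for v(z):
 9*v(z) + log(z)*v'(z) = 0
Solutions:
 v(z) = C1*exp(-9*li(z))


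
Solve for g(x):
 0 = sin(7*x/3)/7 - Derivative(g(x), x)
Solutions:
 g(x) = C1 - 3*cos(7*x/3)/49


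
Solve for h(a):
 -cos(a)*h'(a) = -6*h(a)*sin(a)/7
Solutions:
 h(a) = C1/cos(a)^(6/7)


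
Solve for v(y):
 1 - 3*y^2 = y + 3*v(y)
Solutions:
 v(y) = -y^2 - y/3 + 1/3


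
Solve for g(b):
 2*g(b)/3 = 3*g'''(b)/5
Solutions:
 g(b) = C3*exp(30^(1/3)*b/3) + (C1*sin(10^(1/3)*3^(5/6)*b/6) + C2*cos(10^(1/3)*3^(5/6)*b/6))*exp(-30^(1/3)*b/6)


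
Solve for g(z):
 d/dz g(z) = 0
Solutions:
 g(z) = C1


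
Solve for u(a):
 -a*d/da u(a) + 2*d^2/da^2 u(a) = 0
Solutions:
 u(a) = C1 + C2*erfi(a/2)


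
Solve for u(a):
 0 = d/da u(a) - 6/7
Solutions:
 u(a) = C1 + 6*a/7


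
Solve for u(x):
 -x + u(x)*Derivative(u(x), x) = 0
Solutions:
 u(x) = -sqrt(C1 + x^2)
 u(x) = sqrt(C1 + x^2)


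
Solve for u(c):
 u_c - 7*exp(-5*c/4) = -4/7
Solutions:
 u(c) = C1 - 4*c/7 - 28*exp(-5*c/4)/5


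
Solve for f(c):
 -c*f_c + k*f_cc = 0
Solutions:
 f(c) = C1 + C2*erf(sqrt(2)*c*sqrt(-1/k)/2)/sqrt(-1/k)


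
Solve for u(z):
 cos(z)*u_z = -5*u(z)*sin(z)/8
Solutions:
 u(z) = C1*cos(z)^(5/8)


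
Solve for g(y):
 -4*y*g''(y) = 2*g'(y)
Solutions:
 g(y) = C1 + C2*sqrt(y)


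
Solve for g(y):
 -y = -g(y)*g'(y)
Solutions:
 g(y) = -sqrt(C1 + y^2)
 g(y) = sqrt(C1 + y^2)


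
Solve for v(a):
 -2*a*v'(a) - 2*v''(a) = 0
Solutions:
 v(a) = C1 + C2*erf(sqrt(2)*a/2)


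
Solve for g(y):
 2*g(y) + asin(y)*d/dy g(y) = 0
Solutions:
 g(y) = C1*exp(-2*Integral(1/asin(y), y))


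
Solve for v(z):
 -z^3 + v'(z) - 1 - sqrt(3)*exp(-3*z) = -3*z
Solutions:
 v(z) = C1 + z^4/4 - 3*z^2/2 + z - sqrt(3)*exp(-3*z)/3


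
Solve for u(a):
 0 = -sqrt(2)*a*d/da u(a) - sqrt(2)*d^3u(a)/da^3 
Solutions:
 u(a) = C1 + Integral(C2*airyai(-a) + C3*airybi(-a), a)


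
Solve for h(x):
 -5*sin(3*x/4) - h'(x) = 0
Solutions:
 h(x) = C1 + 20*cos(3*x/4)/3


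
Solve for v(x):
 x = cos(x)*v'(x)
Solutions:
 v(x) = C1 + Integral(x/cos(x), x)


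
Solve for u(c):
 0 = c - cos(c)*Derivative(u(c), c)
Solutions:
 u(c) = C1 + Integral(c/cos(c), c)


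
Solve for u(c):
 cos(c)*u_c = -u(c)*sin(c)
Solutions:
 u(c) = C1*cos(c)


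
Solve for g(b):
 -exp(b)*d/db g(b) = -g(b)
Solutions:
 g(b) = C1*exp(-exp(-b))


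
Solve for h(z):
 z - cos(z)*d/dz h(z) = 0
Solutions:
 h(z) = C1 + Integral(z/cos(z), z)


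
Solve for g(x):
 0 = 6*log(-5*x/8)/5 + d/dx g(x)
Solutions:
 g(x) = C1 - 6*x*log(-x)/5 + 6*x*(-log(5) + 1 + 3*log(2))/5


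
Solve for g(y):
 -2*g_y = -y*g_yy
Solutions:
 g(y) = C1 + C2*y^3


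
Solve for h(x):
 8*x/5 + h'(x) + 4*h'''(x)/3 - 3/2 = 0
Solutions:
 h(x) = C1 + C2*sin(sqrt(3)*x/2) + C3*cos(sqrt(3)*x/2) - 4*x^2/5 + 3*x/2


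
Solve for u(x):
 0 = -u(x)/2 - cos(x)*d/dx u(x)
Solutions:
 u(x) = C1*(sin(x) - 1)^(1/4)/(sin(x) + 1)^(1/4)


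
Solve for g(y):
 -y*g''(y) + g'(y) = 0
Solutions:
 g(y) = C1 + C2*y^2


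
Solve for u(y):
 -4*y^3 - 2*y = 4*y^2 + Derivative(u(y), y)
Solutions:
 u(y) = C1 - y^4 - 4*y^3/3 - y^2


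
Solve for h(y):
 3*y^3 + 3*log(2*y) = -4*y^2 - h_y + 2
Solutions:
 h(y) = C1 - 3*y^4/4 - 4*y^3/3 - 3*y*log(y) - 3*y*log(2) + 5*y


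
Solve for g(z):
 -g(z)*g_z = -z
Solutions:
 g(z) = -sqrt(C1 + z^2)
 g(z) = sqrt(C1 + z^2)


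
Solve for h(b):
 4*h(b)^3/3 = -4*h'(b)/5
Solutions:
 h(b) = -sqrt(6)*sqrt(-1/(C1 - 5*b))/2
 h(b) = sqrt(6)*sqrt(-1/(C1 - 5*b))/2


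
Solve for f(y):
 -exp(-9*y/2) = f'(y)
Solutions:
 f(y) = C1 + 2*exp(-9*y/2)/9


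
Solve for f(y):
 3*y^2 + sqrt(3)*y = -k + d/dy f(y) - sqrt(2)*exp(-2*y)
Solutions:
 f(y) = C1 + k*y + y^3 + sqrt(3)*y^2/2 - sqrt(2)*exp(-2*y)/2


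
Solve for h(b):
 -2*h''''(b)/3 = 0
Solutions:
 h(b) = C1 + C2*b + C3*b^2 + C4*b^3


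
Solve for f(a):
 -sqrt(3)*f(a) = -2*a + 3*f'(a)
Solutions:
 f(a) = C1*exp(-sqrt(3)*a/3) + 2*sqrt(3)*a/3 - 2


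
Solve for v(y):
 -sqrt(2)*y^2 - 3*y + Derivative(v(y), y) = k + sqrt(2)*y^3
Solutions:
 v(y) = C1 + k*y + sqrt(2)*y^4/4 + sqrt(2)*y^3/3 + 3*y^2/2


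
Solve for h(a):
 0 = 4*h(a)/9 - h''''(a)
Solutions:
 h(a) = C1*exp(-sqrt(6)*a/3) + C2*exp(sqrt(6)*a/3) + C3*sin(sqrt(6)*a/3) + C4*cos(sqrt(6)*a/3)


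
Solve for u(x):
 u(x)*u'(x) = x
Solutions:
 u(x) = -sqrt(C1 + x^2)
 u(x) = sqrt(C1 + x^2)


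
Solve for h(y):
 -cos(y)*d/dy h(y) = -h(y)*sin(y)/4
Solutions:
 h(y) = C1/cos(y)^(1/4)


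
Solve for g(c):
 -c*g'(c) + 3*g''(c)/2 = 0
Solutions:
 g(c) = C1 + C2*erfi(sqrt(3)*c/3)


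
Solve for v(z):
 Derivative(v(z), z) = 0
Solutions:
 v(z) = C1


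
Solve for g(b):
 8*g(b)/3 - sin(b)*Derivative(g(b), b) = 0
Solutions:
 g(b) = C1*(cos(b) - 1)^(4/3)/(cos(b) + 1)^(4/3)


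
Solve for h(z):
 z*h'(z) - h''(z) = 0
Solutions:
 h(z) = C1 + C2*erfi(sqrt(2)*z/2)


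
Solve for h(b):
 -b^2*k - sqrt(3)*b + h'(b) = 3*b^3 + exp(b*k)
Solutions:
 h(b) = C1 + 3*b^4/4 + b^3*k/3 + sqrt(3)*b^2/2 + exp(b*k)/k


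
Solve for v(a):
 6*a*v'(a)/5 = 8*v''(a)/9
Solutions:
 v(a) = C1 + C2*erfi(3*sqrt(30)*a/20)


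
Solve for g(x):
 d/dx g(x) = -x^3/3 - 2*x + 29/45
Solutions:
 g(x) = C1 - x^4/12 - x^2 + 29*x/45


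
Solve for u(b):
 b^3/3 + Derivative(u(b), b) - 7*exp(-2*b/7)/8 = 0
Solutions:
 u(b) = C1 - b^4/12 - 49*exp(-2*b/7)/16


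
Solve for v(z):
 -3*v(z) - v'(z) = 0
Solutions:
 v(z) = C1*exp(-3*z)


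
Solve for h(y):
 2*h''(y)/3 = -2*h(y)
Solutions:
 h(y) = C1*sin(sqrt(3)*y) + C2*cos(sqrt(3)*y)


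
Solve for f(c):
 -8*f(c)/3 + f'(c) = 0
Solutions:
 f(c) = C1*exp(8*c/3)


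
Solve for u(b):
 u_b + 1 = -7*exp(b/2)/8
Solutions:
 u(b) = C1 - b - 7*exp(b/2)/4


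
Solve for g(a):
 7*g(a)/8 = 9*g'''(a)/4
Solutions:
 g(a) = C3*exp(84^(1/3)*a/6) + (C1*sin(28^(1/3)*3^(5/6)*a/12) + C2*cos(28^(1/3)*3^(5/6)*a/12))*exp(-84^(1/3)*a/12)


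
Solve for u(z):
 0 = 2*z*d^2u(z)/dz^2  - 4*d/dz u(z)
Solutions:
 u(z) = C1 + C2*z^3


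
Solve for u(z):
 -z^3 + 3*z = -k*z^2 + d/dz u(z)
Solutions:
 u(z) = C1 + k*z^3/3 - z^4/4 + 3*z^2/2


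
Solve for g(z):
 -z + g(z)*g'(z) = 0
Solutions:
 g(z) = -sqrt(C1 + z^2)
 g(z) = sqrt(C1 + z^2)


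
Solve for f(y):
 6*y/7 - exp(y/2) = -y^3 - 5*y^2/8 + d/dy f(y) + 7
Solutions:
 f(y) = C1 + y^4/4 + 5*y^3/24 + 3*y^2/7 - 7*y - 2*exp(y/2)


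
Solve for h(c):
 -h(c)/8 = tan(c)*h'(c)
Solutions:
 h(c) = C1/sin(c)^(1/8)


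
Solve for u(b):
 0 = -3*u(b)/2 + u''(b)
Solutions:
 u(b) = C1*exp(-sqrt(6)*b/2) + C2*exp(sqrt(6)*b/2)


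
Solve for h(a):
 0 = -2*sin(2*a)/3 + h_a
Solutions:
 h(a) = C1 - cos(2*a)/3


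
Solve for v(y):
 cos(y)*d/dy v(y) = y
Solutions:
 v(y) = C1 + Integral(y/cos(y), y)


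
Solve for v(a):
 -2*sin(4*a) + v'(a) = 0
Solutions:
 v(a) = C1 - cos(4*a)/2


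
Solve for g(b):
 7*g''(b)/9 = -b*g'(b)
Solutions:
 g(b) = C1 + C2*erf(3*sqrt(14)*b/14)


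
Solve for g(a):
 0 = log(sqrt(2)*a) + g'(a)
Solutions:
 g(a) = C1 - a*log(a) - a*log(2)/2 + a


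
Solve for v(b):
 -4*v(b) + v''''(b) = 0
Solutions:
 v(b) = C1*exp(-sqrt(2)*b) + C2*exp(sqrt(2)*b) + C3*sin(sqrt(2)*b) + C4*cos(sqrt(2)*b)


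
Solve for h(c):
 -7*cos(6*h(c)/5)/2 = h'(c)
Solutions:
 7*c/2 - 5*log(sin(6*h(c)/5) - 1)/12 + 5*log(sin(6*h(c)/5) + 1)/12 = C1


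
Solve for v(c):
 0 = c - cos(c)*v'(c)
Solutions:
 v(c) = C1 + Integral(c/cos(c), c)


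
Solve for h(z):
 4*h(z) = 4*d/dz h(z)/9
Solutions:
 h(z) = C1*exp(9*z)


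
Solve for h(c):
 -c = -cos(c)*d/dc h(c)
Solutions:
 h(c) = C1 + Integral(c/cos(c), c)


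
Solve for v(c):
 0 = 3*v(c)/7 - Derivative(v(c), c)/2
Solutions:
 v(c) = C1*exp(6*c/7)


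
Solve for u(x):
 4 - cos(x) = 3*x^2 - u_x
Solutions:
 u(x) = C1 + x^3 - 4*x + sin(x)


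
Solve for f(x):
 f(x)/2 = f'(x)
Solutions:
 f(x) = C1*exp(x/2)


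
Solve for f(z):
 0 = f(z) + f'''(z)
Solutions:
 f(z) = C3*exp(-z) + (C1*sin(sqrt(3)*z/2) + C2*cos(sqrt(3)*z/2))*exp(z/2)


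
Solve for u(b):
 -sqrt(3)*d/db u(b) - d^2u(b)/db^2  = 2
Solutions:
 u(b) = C1 + C2*exp(-sqrt(3)*b) - 2*sqrt(3)*b/3


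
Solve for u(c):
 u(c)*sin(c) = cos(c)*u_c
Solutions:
 u(c) = C1/cos(c)


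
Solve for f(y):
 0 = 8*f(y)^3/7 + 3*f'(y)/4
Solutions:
 f(y) = -sqrt(42)*sqrt(-1/(C1 - 32*y))/2
 f(y) = sqrt(42)*sqrt(-1/(C1 - 32*y))/2


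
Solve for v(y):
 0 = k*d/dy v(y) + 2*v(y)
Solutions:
 v(y) = C1*exp(-2*y/k)


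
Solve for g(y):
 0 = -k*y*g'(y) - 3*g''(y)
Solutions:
 g(y) = Piecewise((-sqrt(6)*sqrt(pi)*C1*erf(sqrt(6)*sqrt(k)*y/6)/(2*sqrt(k)) - C2, (k > 0) | (k < 0)), (-C1*y - C2, True))


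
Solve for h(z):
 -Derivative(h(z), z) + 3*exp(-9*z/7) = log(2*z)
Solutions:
 h(z) = C1 - z*log(z) + z*(1 - log(2)) - 7*exp(-9*z/7)/3


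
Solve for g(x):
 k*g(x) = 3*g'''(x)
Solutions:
 g(x) = C1*exp(3^(2/3)*k^(1/3)*x/3) + C2*exp(k^(1/3)*x*(-3^(2/3) + 3*3^(1/6)*I)/6) + C3*exp(-k^(1/3)*x*(3^(2/3) + 3*3^(1/6)*I)/6)


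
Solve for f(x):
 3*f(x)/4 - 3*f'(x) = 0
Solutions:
 f(x) = C1*exp(x/4)


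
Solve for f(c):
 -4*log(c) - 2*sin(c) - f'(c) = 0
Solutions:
 f(c) = C1 - 4*c*log(c) + 4*c + 2*cos(c)


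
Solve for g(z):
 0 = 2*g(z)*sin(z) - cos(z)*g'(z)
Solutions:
 g(z) = C1/cos(z)^2


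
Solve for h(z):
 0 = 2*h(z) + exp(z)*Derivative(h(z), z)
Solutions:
 h(z) = C1*exp(2*exp(-z))


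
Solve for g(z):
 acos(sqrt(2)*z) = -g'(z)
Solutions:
 g(z) = C1 - z*acos(sqrt(2)*z) + sqrt(2)*sqrt(1 - 2*z^2)/2


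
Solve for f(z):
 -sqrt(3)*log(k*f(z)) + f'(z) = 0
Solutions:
 li(k*f(z))/k = C1 + sqrt(3)*z


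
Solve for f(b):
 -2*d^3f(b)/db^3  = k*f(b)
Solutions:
 f(b) = C1*exp(2^(2/3)*b*(-k)^(1/3)/2) + C2*exp(2^(2/3)*b*(-k)^(1/3)*(-1 + sqrt(3)*I)/4) + C3*exp(-2^(2/3)*b*(-k)^(1/3)*(1 + sqrt(3)*I)/4)


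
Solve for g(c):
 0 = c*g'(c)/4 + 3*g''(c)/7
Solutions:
 g(c) = C1 + C2*erf(sqrt(42)*c/12)


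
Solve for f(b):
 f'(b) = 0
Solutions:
 f(b) = C1


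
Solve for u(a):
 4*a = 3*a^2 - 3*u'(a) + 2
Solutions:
 u(a) = C1 + a^3/3 - 2*a^2/3 + 2*a/3


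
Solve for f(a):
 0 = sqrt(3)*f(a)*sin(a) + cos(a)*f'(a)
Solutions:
 f(a) = C1*cos(a)^(sqrt(3))


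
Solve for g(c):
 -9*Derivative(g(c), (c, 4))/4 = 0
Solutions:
 g(c) = C1 + C2*c + C3*c^2 + C4*c^3


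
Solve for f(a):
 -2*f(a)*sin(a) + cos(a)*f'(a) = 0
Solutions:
 f(a) = C1/cos(a)^2


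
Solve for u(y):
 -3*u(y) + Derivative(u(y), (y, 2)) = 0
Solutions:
 u(y) = C1*exp(-sqrt(3)*y) + C2*exp(sqrt(3)*y)


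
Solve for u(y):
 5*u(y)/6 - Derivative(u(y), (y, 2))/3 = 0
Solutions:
 u(y) = C1*exp(-sqrt(10)*y/2) + C2*exp(sqrt(10)*y/2)


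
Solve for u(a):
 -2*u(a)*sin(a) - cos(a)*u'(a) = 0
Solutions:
 u(a) = C1*cos(a)^2


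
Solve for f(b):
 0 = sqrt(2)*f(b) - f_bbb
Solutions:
 f(b) = C3*exp(2^(1/6)*b) + (C1*sin(2^(1/6)*sqrt(3)*b/2) + C2*cos(2^(1/6)*sqrt(3)*b/2))*exp(-2^(1/6)*b/2)


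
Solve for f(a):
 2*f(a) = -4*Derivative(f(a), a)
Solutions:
 f(a) = C1*exp(-a/2)


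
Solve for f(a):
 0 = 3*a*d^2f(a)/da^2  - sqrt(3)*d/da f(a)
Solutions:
 f(a) = C1 + C2*a^(sqrt(3)/3 + 1)


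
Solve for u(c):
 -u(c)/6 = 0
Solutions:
 u(c) = 0


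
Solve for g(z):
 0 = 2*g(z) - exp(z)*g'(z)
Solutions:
 g(z) = C1*exp(-2*exp(-z))


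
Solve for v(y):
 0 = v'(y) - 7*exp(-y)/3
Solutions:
 v(y) = C1 - 7*exp(-y)/3


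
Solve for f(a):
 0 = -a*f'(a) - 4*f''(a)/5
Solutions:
 f(a) = C1 + C2*erf(sqrt(10)*a/4)


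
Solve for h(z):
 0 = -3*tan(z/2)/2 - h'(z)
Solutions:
 h(z) = C1 + 3*log(cos(z/2))


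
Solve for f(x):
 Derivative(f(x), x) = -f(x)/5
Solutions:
 f(x) = C1*exp(-x/5)


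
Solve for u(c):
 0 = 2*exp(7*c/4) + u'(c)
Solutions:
 u(c) = C1 - 8*exp(7*c/4)/7


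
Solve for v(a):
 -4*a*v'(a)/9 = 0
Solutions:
 v(a) = C1


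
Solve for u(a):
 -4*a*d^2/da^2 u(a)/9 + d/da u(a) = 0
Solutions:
 u(a) = C1 + C2*a^(13/4)


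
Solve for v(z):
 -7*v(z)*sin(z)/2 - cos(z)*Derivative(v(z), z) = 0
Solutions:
 v(z) = C1*cos(z)^(7/2)


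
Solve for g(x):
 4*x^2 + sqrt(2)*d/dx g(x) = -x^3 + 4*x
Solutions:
 g(x) = C1 - sqrt(2)*x^4/8 - 2*sqrt(2)*x^3/3 + sqrt(2)*x^2


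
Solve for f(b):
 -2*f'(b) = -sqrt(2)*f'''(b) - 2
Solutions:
 f(b) = C1 + C2*exp(-2^(1/4)*b) + C3*exp(2^(1/4)*b) + b


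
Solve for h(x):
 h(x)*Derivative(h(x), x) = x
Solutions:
 h(x) = -sqrt(C1 + x^2)
 h(x) = sqrt(C1 + x^2)


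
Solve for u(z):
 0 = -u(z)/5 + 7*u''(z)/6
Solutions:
 u(z) = C1*exp(-sqrt(210)*z/35) + C2*exp(sqrt(210)*z/35)


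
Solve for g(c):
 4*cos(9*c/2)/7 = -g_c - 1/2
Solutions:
 g(c) = C1 - c/2 - 8*sin(9*c/2)/63


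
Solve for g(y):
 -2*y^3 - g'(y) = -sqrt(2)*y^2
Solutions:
 g(y) = C1 - y^4/2 + sqrt(2)*y^3/3


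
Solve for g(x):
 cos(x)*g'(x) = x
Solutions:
 g(x) = C1 + Integral(x/cos(x), x)


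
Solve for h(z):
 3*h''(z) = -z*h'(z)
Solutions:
 h(z) = C1 + C2*erf(sqrt(6)*z/6)


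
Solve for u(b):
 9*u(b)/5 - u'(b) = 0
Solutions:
 u(b) = C1*exp(9*b/5)


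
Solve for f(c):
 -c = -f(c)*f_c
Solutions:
 f(c) = -sqrt(C1 + c^2)
 f(c) = sqrt(C1 + c^2)
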